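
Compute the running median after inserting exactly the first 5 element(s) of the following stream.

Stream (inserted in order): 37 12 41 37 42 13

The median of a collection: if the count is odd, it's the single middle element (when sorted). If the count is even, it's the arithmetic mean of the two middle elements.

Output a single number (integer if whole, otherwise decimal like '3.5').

Answer: 37

Derivation:
Step 1: insert 37 -> lo=[37] (size 1, max 37) hi=[] (size 0) -> median=37
Step 2: insert 12 -> lo=[12] (size 1, max 12) hi=[37] (size 1, min 37) -> median=24.5
Step 3: insert 41 -> lo=[12, 37] (size 2, max 37) hi=[41] (size 1, min 41) -> median=37
Step 4: insert 37 -> lo=[12, 37] (size 2, max 37) hi=[37, 41] (size 2, min 37) -> median=37
Step 5: insert 42 -> lo=[12, 37, 37] (size 3, max 37) hi=[41, 42] (size 2, min 41) -> median=37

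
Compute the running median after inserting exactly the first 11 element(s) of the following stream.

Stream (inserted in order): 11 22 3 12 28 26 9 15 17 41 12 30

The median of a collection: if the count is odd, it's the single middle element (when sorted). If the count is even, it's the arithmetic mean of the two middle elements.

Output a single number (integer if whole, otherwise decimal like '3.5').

Answer: 15

Derivation:
Step 1: insert 11 -> lo=[11] (size 1, max 11) hi=[] (size 0) -> median=11
Step 2: insert 22 -> lo=[11] (size 1, max 11) hi=[22] (size 1, min 22) -> median=16.5
Step 3: insert 3 -> lo=[3, 11] (size 2, max 11) hi=[22] (size 1, min 22) -> median=11
Step 4: insert 12 -> lo=[3, 11] (size 2, max 11) hi=[12, 22] (size 2, min 12) -> median=11.5
Step 5: insert 28 -> lo=[3, 11, 12] (size 3, max 12) hi=[22, 28] (size 2, min 22) -> median=12
Step 6: insert 26 -> lo=[3, 11, 12] (size 3, max 12) hi=[22, 26, 28] (size 3, min 22) -> median=17
Step 7: insert 9 -> lo=[3, 9, 11, 12] (size 4, max 12) hi=[22, 26, 28] (size 3, min 22) -> median=12
Step 8: insert 15 -> lo=[3, 9, 11, 12] (size 4, max 12) hi=[15, 22, 26, 28] (size 4, min 15) -> median=13.5
Step 9: insert 17 -> lo=[3, 9, 11, 12, 15] (size 5, max 15) hi=[17, 22, 26, 28] (size 4, min 17) -> median=15
Step 10: insert 41 -> lo=[3, 9, 11, 12, 15] (size 5, max 15) hi=[17, 22, 26, 28, 41] (size 5, min 17) -> median=16
Step 11: insert 12 -> lo=[3, 9, 11, 12, 12, 15] (size 6, max 15) hi=[17, 22, 26, 28, 41] (size 5, min 17) -> median=15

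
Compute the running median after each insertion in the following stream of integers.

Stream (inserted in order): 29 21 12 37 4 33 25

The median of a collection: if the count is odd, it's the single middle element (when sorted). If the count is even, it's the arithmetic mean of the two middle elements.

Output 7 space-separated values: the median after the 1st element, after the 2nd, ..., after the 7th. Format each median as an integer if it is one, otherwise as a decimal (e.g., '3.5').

Step 1: insert 29 -> lo=[29] (size 1, max 29) hi=[] (size 0) -> median=29
Step 2: insert 21 -> lo=[21] (size 1, max 21) hi=[29] (size 1, min 29) -> median=25
Step 3: insert 12 -> lo=[12, 21] (size 2, max 21) hi=[29] (size 1, min 29) -> median=21
Step 4: insert 37 -> lo=[12, 21] (size 2, max 21) hi=[29, 37] (size 2, min 29) -> median=25
Step 5: insert 4 -> lo=[4, 12, 21] (size 3, max 21) hi=[29, 37] (size 2, min 29) -> median=21
Step 6: insert 33 -> lo=[4, 12, 21] (size 3, max 21) hi=[29, 33, 37] (size 3, min 29) -> median=25
Step 7: insert 25 -> lo=[4, 12, 21, 25] (size 4, max 25) hi=[29, 33, 37] (size 3, min 29) -> median=25

Answer: 29 25 21 25 21 25 25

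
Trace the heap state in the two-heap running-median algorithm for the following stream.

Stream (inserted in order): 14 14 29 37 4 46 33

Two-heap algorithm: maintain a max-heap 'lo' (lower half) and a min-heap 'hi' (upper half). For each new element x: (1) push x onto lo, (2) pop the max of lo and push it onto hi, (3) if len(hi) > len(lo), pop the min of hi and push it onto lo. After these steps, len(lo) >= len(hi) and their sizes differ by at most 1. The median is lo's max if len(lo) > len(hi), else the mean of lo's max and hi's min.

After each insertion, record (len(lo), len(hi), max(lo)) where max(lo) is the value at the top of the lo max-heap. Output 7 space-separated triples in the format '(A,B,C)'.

Answer: (1,0,14) (1,1,14) (2,1,14) (2,2,14) (3,2,14) (3,3,14) (4,3,29)

Derivation:
Step 1: insert 14 -> lo=[14] hi=[] -> (len(lo)=1, len(hi)=0, max(lo)=14)
Step 2: insert 14 -> lo=[14] hi=[14] -> (len(lo)=1, len(hi)=1, max(lo)=14)
Step 3: insert 29 -> lo=[14, 14] hi=[29] -> (len(lo)=2, len(hi)=1, max(lo)=14)
Step 4: insert 37 -> lo=[14, 14] hi=[29, 37] -> (len(lo)=2, len(hi)=2, max(lo)=14)
Step 5: insert 4 -> lo=[4, 14, 14] hi=[29, 37] -> (len(lo)=3, len(hi)=2, max(lo)=14)
Step 6: insert 46 -> lo=[4, 14, 14] hi=[29, 37, 46] -> (len(lo)=3, len(hi)=3, max(lo)=14)
Step 7: insert 33 -> lo=[4, 14, 14, 29] hi=[33, 37, 46] -> (len(lo)=4, len(hi)=3, max(lo)=29)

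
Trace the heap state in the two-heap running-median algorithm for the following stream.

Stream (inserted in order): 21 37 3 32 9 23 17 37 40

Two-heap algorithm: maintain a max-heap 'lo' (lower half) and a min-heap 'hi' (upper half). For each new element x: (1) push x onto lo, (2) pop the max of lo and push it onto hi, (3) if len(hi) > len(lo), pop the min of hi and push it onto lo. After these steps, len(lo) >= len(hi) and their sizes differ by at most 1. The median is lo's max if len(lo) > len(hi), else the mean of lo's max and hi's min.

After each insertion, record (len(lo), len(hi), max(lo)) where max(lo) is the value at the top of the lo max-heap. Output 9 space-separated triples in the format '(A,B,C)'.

Step 1: insert 21 -> lo=[21] hi=[] -> (len(lo)=1, len(hi)=0, max(lo)=21)
Step 2: insert 37 -> lo=[21] hi=[37] -> (len(lo)=1, len(hi)=1, max(lo)=21)
Step 3: insert 3 -> lo=[3, 21] hi=[37] -> (len(lo)=2, len(hi)=1, max(lo)=21)
Step 4: insert 32 -> lo=[3, 21] hi=[32, 37] -> (len(lo)=2, len(hi)=2, max(lo)=21)
Step 5: insert 9 -> lo=[3, 9, 21] hi=[32, 37] -> (len(lo)=3, len(hi)=2, max(lo)=21)
Step 6: insert 23 -> lo=[3, 9, 21] hi=[23, 32, 37] -> (len(lo)=3, len(hi)=3, max(lo)=21)
Step 7: insert 17 -> lo=[3, 9, 17, 21] hi=[23, 32, 37] -> (len(lo)=4, len(hi)=3, max(lo)=21)
Step 8: insert 37 -> lo=[3, 9, 17, 21] hi=[23, 32, 37, 37] -> (len(lo)=4, len(hi)=4, max(lo)=21)
Step 9: insert 40 -> lo=[3, 9, 17, 21, 23] hi=[32, 37, 37, 40] -> (len(lo)=5, len(hi)=4, max(lo)=23)

Answer: (1,0,21) (1,1,21) (2,1,21) (2,2,21) (3,2,21) (3,3,21) (4,3,21) (4,4,21) (5,4,23)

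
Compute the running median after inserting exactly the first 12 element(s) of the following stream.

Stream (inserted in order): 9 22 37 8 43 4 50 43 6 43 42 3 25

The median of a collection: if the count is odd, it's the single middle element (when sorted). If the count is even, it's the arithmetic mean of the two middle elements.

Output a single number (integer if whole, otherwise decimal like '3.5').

Answer: 29.5

Derivation:
Step 1: insert 9 -> lo=[9] (size 1, max 9) hi=[] (size 0) -> median=9
Step 2: insert 22 -> lo=[9] (size 1, max 9) hi=[22] (size 1, min 22) -> median=15.5
Step 3: insert 37 -> lo=[9, 22] (size 2, max 22) hi=[37] (size 1, min 37) -> median=22
Step 4: insert 8 -> lo=[8, 9] (size 2, max 9) hi=[22, 37] (size 2, min 22) -> median=15.5
Step 5: insert 43 -> lo=[8, 9, 22] (size 3, max 22) hi=[37, 43] (size 2, min 37) -> median=22
Step 6: insert 4 -> lo=[4, 8, 9] (size 3, max 9) hi=[22, 37, 43] (size 3, min 22) -> median=15.5
Step 7: insert 50 -> lo=[4, 8, 9, 22] (size 4, max 22) hi=[37, 43, 50] (size 3, min 37) -> median=22
Step 8: insert 43 -> lo=[4, 8, 9, 22] (size 4, max 22) hi=[37, 43, 43, 50] (size 4, min 37) -> median=29.5
Step 9: insert 6 -> lo=[4, 6, 8, 9, 22] (size 5, max 22) hi=[37, 43, 43, 50] (size 4, min 37) -> median=22
Step 10: insert 43 -> lo=[4, 6, 8, 9, 22] (size 5, max 22) hi=[37, 43, 43, 43, 50] (size 5, min 37) -> median=29.5
Step 11: insert 42 -> lo=[4, 6, 8, 9, 22, 37] (size 6, max 37) hi=[42, 43, 43, 43, 50] (size 5, min 42) -> median=37
Step 12: insert 3 -> lo=[3, 4, 6, 8, 9, 22] (size 6, max 22) hi=[37, 42, 43, 43, 43, 50] (size 6, min 37) -> median=29.5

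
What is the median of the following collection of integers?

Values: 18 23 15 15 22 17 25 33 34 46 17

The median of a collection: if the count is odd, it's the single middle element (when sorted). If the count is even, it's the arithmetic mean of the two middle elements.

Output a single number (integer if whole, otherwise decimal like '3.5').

Answer: 22

Derivation:
Step 1: insert 18 -> lo=[18] (size 1, max 18) hi=[] (size 0) -> median=18
Step 2: insert 23 -> lo=[18] (size 1, max 18) hi=[23] (size 1, min 23) -> median=20.5
Step 3: insert 15 -> lo=[15, 18] (size 2, max 18) hi=[23] (size 1, min 23) -> median=18
Step 4: insert 15 -> lo=[15, 15] (size 2, max 15) hi=[18, 23] (size 2, min 18) -> median=16.5
Step 5: insert 22 -> lo=[15, 15, 18] (size 3, max 18) hi=[22, 23] (size 2, min 22) -> median=18
Step 6: insert 17 -> lo=[15, 15, 17] (size 3, max 17) hi=[18, 22, 23] (size 3, min 18) -> median=17.5
Step 7: insert 25 -> lo=[15, 15, 17, 18] (size 4, max 18) hi=[22, 23, 25] (size 3, min 22) -> median=18
Step 8: insert 33 -> lo=[15, 15, 17, 18] (size 4, max 18) hi=[22, 23, 25, 33] (size 4, min 22) -> median=20
Step 9: insert 34 -> lo=[15, 15, 17, 18, 22] (size 5, max 22) hi=[23, 25, 33, 34] (size 4, min 23) -> median=22
Step 10: insert 46 -> lo=[15, 15, 17, 18, 22] (size 5, max 22) hi=[23, 25, 33, 34, 46] (size 5, min 23) -> median=22.5
Step 11: insert 17 -> lo=[15, 15, 17, 17, 18, 22] (size 6, max 22) hi=[23, 25, 33, 34, 46] (size 5, min 23) -> median=22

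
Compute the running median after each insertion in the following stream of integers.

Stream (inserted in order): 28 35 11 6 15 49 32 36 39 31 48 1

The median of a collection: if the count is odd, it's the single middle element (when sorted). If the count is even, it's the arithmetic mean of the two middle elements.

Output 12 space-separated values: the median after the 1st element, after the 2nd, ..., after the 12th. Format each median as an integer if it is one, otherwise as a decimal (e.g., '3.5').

Step 1: insert 28 -> lo=[28] (size 1, max 28) hi=[] (size 0) -> median=28
Step 2: insert 35 -> lo=[28] (size 1, max 28) hi=[35] (size 1, min 35) -> median=31.5
Step 3: insert 11 -> lo=[11, 28] (size 2, max 28) hi=[35] (size 1, min 35) -> median=28
Step 4: insert 6 -> lo=[6, 11] (size 2, max 11) hi=[28, 35] (size 2, min 28) -> median=19.5
Step 5: insert 15 -> lo=[6, 11, 15] (size 3, max 15) hi=[28, 35] (size 2, min 28) -> median=15
Step 6: insert 49 -> lo=[6, 11, 15] (size 3, max 15) hi=[28, 35, 49] (size 3, min 28) -> median=21.5
Step 7: insert 32 -> lo=[6, 11, 15, 28] (size 4, max 28) hi=[32, 35, 49] (size 3, min 32) -> median=28
Step 8: insert 36 -> lo=[6, 11, 15, 28] (size 4, max 28) hi=[32, 35, 36, 49] (size 4, min 32) -> median=30
Step 9: insert 39 -> lo=[6, 11, 15, 28, 32] (size 5, max 32) hi=[35, 36, 39, 49] (size 4, min 35) -> median=32
Step 10: insert 31 -> lo=[6, 11, 15, 28, 31] (size 5, max 31) hi=[32, 35, 36, 39, 49] (size 5, min 32) -> median=31.5
Step 11: insert 48 -> lo=[6, 11, 15, 28, 31, 32] (size 6, max 32) hi=[35, 36, 39, 48, 49] (size 5, min 35) -> median=32
Step 12: insert 1 -> lo=[1, 6, 11, 15, 28, 31] (size 6, max 31) hi=[32, 35, 36, 39, 48, 49] (size 6, min 32) -> median=31.5

Answer: 28 31.5 28 19.5 15 21.5 28 30 32 31.5 32 31.5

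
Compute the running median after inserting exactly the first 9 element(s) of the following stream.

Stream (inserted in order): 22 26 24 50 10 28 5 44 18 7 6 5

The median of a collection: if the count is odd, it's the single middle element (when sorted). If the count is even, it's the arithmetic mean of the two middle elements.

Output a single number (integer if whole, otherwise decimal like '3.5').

Step 1: insert 22 -> lo=[22] (size 1, max 22) hi=[] (size 0) -> median=22
Step 2: insert 26 -> lo=[22] (size 1, max 22) hi=[26] (size 1, min 26) -> median=24
Step 3: insert 24 -> lo=[22, 24] (size 2, max 24) hi=[26] (size 1, min 26) -> median=24
Step 4: insert 50 -> lo=[22, 24] (size 2, max 24) hi=[26, 50] (size 2, min 26) -> median=25
Step 5: insert 10 -> lo=[10, 22, 24] (size 3, max 24) hi=[26, 50] (size 2, min 26) -> median=24
Step 6: insert 28 -> lo=[10, 22, 24] (size 3, max 24) hi=[26, 28, 50] (size 3, min 26) -> median=25
Step 7: insert 5 -> lo=[5, 10, 22, 24] (size 4, max 24) hi=[26, 28, 50] (size 3, min 26) -> median=24
Step 8: insert 44 -> lo=[5, 10, 22, 24] (size 4, max 24) hi=[26, 28, 44, 50] (size 4, min 26) -> median=25
Step 9: insert 18 -> lo=[5, 10, 18, 22, 24] (size 5, max 24) hi=[26, 28, 44, 50] (size 4, min 26) -> median=24

Answer: 24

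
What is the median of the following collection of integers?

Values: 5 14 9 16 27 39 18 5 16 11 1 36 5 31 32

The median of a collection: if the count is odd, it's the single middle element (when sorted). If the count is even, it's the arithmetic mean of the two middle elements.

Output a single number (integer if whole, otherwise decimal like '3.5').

Answer: 16

Derivation:
Step 1: insert 5 -> lo=[5] (size 1, max 5) hi=[] (size 0) -> median=5
Step 2: insert 14 -> lo=[5] (size 1, max 5) hi=[14] (size 1, min 14) -> median=9.5
Step 3: insert 9 -> lo=[5, 9] (size 2, max 9) hi=[14] (size 1, min 14) -> median=9
Step 4: insert 16 -> lo=[5, 9] (size 2, max 9) hi=[14, 16] (size 2, min 14) -> median=11.5
Step 5: insert 27 -> lo=[5, 9, 14] (size 3, max 14) hi=[16, 27] (size 2, min 16) -> median=14
Step 6: insert 39 -> lo=[5, 9, 14] (size 3, max 14) hi=[16, 27, 39] (size 3, min 16) -> median=15
Step 7: insert 18 -> lo=[5, 9, 14, 16] (size 4, max 16) hi=[18, 27, 39] (size 3, min 18) -> median=16
Step 8: insert 5 -> lo=[5, 5, 9, 14] (size 4, max 14) hi=[16, 18, 27, 39] (size 4, min 16) -> median=15
Step 9: insert 16 -> lo=[5, 5, 9, 14, 16] (size 5, max 16) hi=[16, 18, 27, 39] (size 4, min 16) -> median=16
Step 10: insert 11 -> lo=[5, 5, 9, 11, 14] (size 5, max 14) hi=[16, 16, 18, 27, 39] (size 5, min 16) -> median=15
Step 11: insert 1 -> lo=[1, 5, 5, 9, 11, 14] (size 6, max 14) hi=[16, 16, 18, 27, 39] (size 5, min 16) -> median=14
Step 12: insert 36 -> lo=[1, 5, 5, 9, 11, 14] (size 6, max 14) hi=[16, 16, 18, 27, 36, 39] (size 6, min 16) -> median=15
Step 13: insert 5 -> lo=[1, 5, 5, 5, 9, 11, 14] (size 7, max 14) hi=[16, 16, 18, 27, 36, 39] (size 6, min 16) -> median=14
Step 14: insert 31 -> lo=[1, 5, 5, 5, 9, 11, 14] (size 7, max 14) hi=[16, 16, 18, 27, 31, 36, 39] (size 7, min 16) -> median=15
Step 15: insert 32 -> lo=[1, 5, 5, 5, 9, 11, 14, 16] (size 8, max 16) hi=[16, 18, 27, 31, 32, 36, 39] (size 7, min 16) -> median=16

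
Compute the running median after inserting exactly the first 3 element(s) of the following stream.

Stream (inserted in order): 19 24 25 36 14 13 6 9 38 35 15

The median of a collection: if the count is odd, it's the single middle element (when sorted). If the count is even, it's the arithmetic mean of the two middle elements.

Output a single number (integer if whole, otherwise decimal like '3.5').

Answer: 24

Derivation:
Step 1: insert 19 -> lo=[19] (size 1, max 19) hi=[] (size 0) -> median=19
Step 2: insert 24 -> lo=[19] (size 1, max 19) hi=[24] (size 1, min 24) -> median=21.5
Step 3: insert 25 -> lo=[19, 24] (size 2, max 24) hi=[25] (size 1, min 25) -> median=24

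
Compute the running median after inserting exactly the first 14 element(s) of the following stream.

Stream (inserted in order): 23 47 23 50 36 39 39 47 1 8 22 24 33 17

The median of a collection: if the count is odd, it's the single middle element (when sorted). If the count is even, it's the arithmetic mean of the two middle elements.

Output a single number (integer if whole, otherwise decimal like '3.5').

Answer: 28.5

Derivation:
Step 1: insert 23 -> lo=[23] (size 1, max 23) hi=[] (size 0) -> median=23
Step 2: insert 47 -> lo=[23] (size 1, max 23) hi=[47] (size 1, min 47) -> median=35
Step 3: insert 23 -> lo=[23, 23] (size 2, max 23) hi=[47] (size 1, min 47) -> median=23
Step 4: insert 50 -> lo=[23, 23] (size 2, max 23) hi=[47, 50] (size 2, min 47) -> median=35
Step 5: insert 36 -> lo=[23, 23, 36] (size 3, max 36) hi=[47, 50] (size 2, min 47) -> median=36
Step 6: insert 39 -> lo=[23, 23, 36] (size 3, max 36) hi=[39, 47, 50] (size 3, min 39) -> median=37.5
Step 7: insert 39 -> lo=[23, 23, 36, 39] (size 4, max 39) hi=[39, 47, 50] (size 3, min 39) -> median=39
Step 8: insert 47 -> lo=[23, 23, 36, 39] (size 4, max 39) hi=[39, 47, 47, 50] (size 4, min 39) -> median=39
Step 9: insert 1 -> lo=[1, 23, 23, 36, 39] (size 5, max 39) hi=[39, 47, 47, 50] (size 4, min 39) -> median=39
Step 10: insert 8 -> lo=[1, 8, 23, 23, 36] (size 5, max 36) hi=[39, 39, 47, 47, 50] (size 5, min 39) -> median=37.5
Step 11: insert 22 -> lo=[1, 8, 22, 23, 23, 36] (size 6, max 36) hi=[39, 39, 47, 47, 50] (size 5, min 39) -> median=36
Step 12: insert 24 -> lo=[1, 8, 22, 23, 23, 24] (size 6, max 24) hi=[36, 39, 39, 47, 47, 50] (size 6, min 36) -> median=30
Step 13: insert 33 -> lo=[1, 8, 22, 23, 23, 24, 33] (size 7, max 33) hi=[36, 39, 39, 47, 47, 50] (size 6, min 36) -> median=33
Step 14: insert 17 -> lo=[1, 8, 17, 22, 23, 23, 24] (size 7, max 24) hi=[33, 36, 39, 39, 47, 47, 50] (size 7, min 33) -> median=28.5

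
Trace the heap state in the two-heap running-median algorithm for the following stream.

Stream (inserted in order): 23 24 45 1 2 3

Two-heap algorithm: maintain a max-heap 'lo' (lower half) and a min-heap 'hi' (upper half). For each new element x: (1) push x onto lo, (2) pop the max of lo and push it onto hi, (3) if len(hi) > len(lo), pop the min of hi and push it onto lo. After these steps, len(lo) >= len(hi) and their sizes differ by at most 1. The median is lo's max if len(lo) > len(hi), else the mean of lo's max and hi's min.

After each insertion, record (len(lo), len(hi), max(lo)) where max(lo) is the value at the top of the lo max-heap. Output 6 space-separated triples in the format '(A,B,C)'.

Step 1: insert 23 -> lo=[23] hi=[] -> (len(lo)=1, len(hi)=0, max(lo)=23)
Step 2: insert 24 -> lo=[23] hi=[24] -> (len(lo)=1, len(hi)=1, max(lo)=23)
Step 3: insert 45 -> lo=[23, 24] hi=[45] -> (len(lo)=2, len(hi)=1, max(lo)=24)
Step 4: insert 1 -> lo=[1, 23] hi=[24, 45] -> (len(lo)=2, len(hi)=2, max(lo)=23)
Step 5: insert 2 -> lo=[1, 2, 23] hi=[24, 45] -> (len(lo)=3, len(hi)=2, max(lo)=23)
Step 6: insert 3 -> lo=[1, 2, 3] hi=[23, 24, 45] -> (len(lo)=3, len(hi)=3, max(lo)=3)

Answer: (1,0,23) (1,1,23) (2,1,24) (2,2,23) (3,2,23) (3,3,3)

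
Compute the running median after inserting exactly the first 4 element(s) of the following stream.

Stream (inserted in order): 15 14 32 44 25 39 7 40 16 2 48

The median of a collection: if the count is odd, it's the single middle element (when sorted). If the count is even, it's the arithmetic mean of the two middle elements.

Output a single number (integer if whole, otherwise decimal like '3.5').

Step 1: insert 15 -> lo=[15] (size 1, max 15) hi=[] (size 0) -> median=15
Step 2: insert 14 -> lo=[14] (size 1, max 14) hi=[15] (size 1, min 15) -> median=14.5
Step 3: insert 32 -> lo=[14, 15] (size 2, max 15) hi=[32] (size 1, min 32) -> median=15
Step 4: insert 44 -> lo=[14, 15] (size 2, max 15) hi=[32, 44] (size 2, min 32) -> median=23.5

Answer: 23.5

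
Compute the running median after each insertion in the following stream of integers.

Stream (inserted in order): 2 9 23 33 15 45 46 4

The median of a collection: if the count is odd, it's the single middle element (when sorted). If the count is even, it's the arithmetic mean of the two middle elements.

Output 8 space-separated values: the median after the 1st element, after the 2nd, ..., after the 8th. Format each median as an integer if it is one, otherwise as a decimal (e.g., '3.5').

Step 1: insert 2 -> lo=[2] (size 1, max 2) hi=[] (size 0) -> median=2
Step 2: insert 9 -> lo=[2] (size 1, max 2) hi=[9] (size 1, min 9) -> median=5.5
Step 3: insert 23 -> lo=[2, 9] (size 2, max 9) hi=[23] (size 1, min 23) -> median=9
Step 4: insert 33 -> lo=[2, 9] (size 2, max 9) hi=[23, 33] (size 2, min 23) -> median=16
Step 5: insert 15 -> lo=[2, 9, 15] (size 3, max 15) hi=[23, 33] (size 2, min 23) -> median=15
Step 6: insert 45 -> lo=[2, 9, 15] (size 3, max 15) hi=[23, 33, 45] (size 3, min 23) -> median=19
Step 7: insert 46 -> lo=[2, 9, 15, 23] (size 4, max 23) hi=[33, 45, 46] (size 3, min 33) -> median=23
Step 8: insert 4 -> lo=[2, 4, 9, 15] (size 4, max 15) hi=[23, 33, 45, 46] (size 4, min 23) -> median=19

Answer: 2 5.5 9 16 15 19 23 19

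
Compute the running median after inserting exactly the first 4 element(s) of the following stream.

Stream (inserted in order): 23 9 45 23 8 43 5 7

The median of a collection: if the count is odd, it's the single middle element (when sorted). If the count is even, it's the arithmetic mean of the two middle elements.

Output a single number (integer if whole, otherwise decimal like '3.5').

Answer: 23

Derivation:
Step 1: insert 23 -> lo=[23] (size 1, max 23) hi=[] (size 0) -> median=23
Step 2: insert 9 -> lo=[9] (size 1, max 9) hi=[23] (size 1, min 23) -> median=16
Step 3: insert 45 -> lo=[9, 23] (size 2, max 23) hi=[45] (size 1, min 45) -> median=23
Step 4: insert 23 -> lo=[9, 23] (size 2, max 23) hi=[23, 45] (size 2, min 23) -> median=23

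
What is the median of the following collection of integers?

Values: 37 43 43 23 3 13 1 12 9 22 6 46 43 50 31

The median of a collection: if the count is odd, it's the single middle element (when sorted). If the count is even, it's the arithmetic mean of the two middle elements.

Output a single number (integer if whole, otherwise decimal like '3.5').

Step 1: insert 37 -> lo=[37] (size 1, max 37) hi=[] (size 0) -> median=37
Step 2: insert 43 -> lo=[37] (size 1, max 37) hi=[43] (size 1, min 43) -> median=40
Step 3: insert 43 -> lo=[37, 43] (size 2, max 43) hi=[43] (size 1, min 43) -> median=43
Step 4: insert 23 -> lo=[23, 37] (size 2, max 37) hi=[43, 43] (size 2, min 43) -> median=40
Step 5: insert 3 -> lo=[3, 23, 37] (size 3, max 37) hi=[43, 43] (size 2, min 43) -> median=37
Step 6: insert 13 -> lo=[3, 13, 23] (size 3, max 23) hi=[37, 43, 43] (size 3, min 37) -> median=30
Step 7: insert 1 -> lo=[1, 3, 13, 23] (size 4, max 23) hi=[37, 43, 43] (size 3, min 37) -> median=23
Step 8: insert 12 -> lo=[1, 3, 12, 13] (size 4, max 13) hi=[23, 37, 43, 43] (size 4, min 23) -> median=18
Step 9: insert 9 -> lo=[1, 3, 9, 12, 13] (size 5, max 13) hi=[23, 37, 43, 43] (size 4, min 23) -> median=13
Step 10: insert 22 -> lo=[1, 3, 9, 12, 13] (size 5, max 13) hi=[22, 23, 37, 43, 43] (size 5, min 22) -> median=17.5
Step 11: insert 6 -> lo=[1, 3, 6, 9, 12, 13] (size 6, max 13) hi=[22, 23, 37, 43, 43] (size 5, min 22) -> median=13
Step 12: insert 46 -> lo=[1, 3, 6, 9, 12, 13] (size 6, max 13) hi=[22, 23, 37, 43, 43, 46] (size 6, min 22) -> median=17.5
Step 13: insert 43 -> lo=[1, 3, 6, 9, 12, 13, 22] (size 7, max 22) hi=[23, 37, 43, 43, 43, 46] (size 6, min 23) -> median=22
Step 14: insert 50 -> lo=[1, 3, 6, 9, 12, 13, 22] (size 7, max 22) hi=[23, 37, 43, 43, 43, 46, 50] (size 7, min 23) -> median=22.5
Step 15: insert 31 -> lo=[1, 3, 6, 9, 12, 13, 22, 23] (size 8, max 23) hi=[31, 37, 43, 43, 43, 46, 50] (size 7, min 31) -> median=23

Answer: 23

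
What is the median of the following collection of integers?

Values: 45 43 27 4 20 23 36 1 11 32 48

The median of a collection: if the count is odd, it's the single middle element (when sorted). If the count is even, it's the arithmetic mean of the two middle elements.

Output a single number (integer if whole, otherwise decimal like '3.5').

Answer: 27

Derivation:
Step 1: insert 45 -> lo=[45] (size 1, max 45) hi=[] (size 0) -> median=45
Step 2: insert 43 -> lo=[43] (size 1, max 43) hi=[45] (size 1, min 45) -> median=44
Step 3: insert 27 -> lo=[27, 43] (size 2, max 43) hi=[45] (size 1, min 45) -> median=43
Step 4: insert 4 -> lo=[4, 27] (size 2, max 27) hi=[43, 45] (size 2, min 43) -> median=35
Step 5: insert 20 -> lo=[4, 20, 27] (size 3, max 27) hi=[43, 45] (size 2, min 43) -> median=27
Step 6: insert 23 -> lo=[4, 20, 23] (size 3, max 23) hi=[27, 43, 45] (size 3, min 27) -> median=25
Step 7: insert 36 -> lo=[4, 20, 23, 27] (size 4, max 27) hi=[36, 43, 45] (size 3, min 36) -> median=27
Step 8: insert 1 -> lo=[1, 4, 20, 23] (size 4, max 23) hi=[27, 36, 43, 45] (size 4, min 27) -> median=25
Step 9: insert 11 -> lo=[1, 4, 11, 20, 23] (size 5, max 23) hi=[27, 36, 43, 45] (size 4, min 27) -> median=23
Step 10: insert 32 -> lo=[1, 4, 11, 20, 23] (size 5, max 23) hi=[27, 32, 36, 43, 45] (size 5, min 27) -> median=25
Step 11: insert 48 -> lo=[1, 4, 11, 20, 23, 27] (size 6, max 27) hi=[32, 36, 43, 45, 48] (size 5, min 32) -> median=27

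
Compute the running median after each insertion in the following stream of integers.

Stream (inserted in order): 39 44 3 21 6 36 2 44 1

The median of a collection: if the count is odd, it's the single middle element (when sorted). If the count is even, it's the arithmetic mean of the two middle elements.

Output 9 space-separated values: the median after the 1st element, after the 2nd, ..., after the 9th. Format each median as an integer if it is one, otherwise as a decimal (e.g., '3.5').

Step 1: insert 39 -> lo=[39] (size 1, max 39) hi=[] (size 0) -> median=39
Step 2: insert 44 -> lo=[39] (size 1, max 39) hi=[44] (size 1, min 44) -> median=41.5
Step 3: insert 3 -> lo=[3, 39] (size 2, max 39) hi=[44] (size 1, min 44) -> median=39
Step 4: insert 21 -> lo=[3, 21] (size 2, max 21) hi=[39, 44] (size 2, min 39) -> median=30
Step 5: insert 6 -> lo=[3, 6, 21] (size 3, max 21) hi=[39, 44] (size 2, min 39) -> median=21
Step 6: insert 36 -> lo=[3, 6, 21] (size 3, max 21) hi=[36, 39, 44] (size 3, min 36) -> median=28.5
Step 7: insert 2 -> lo=[2, 3, 6, 21] (size 4, max 21) hi=[36, 39, 44] (size 3, min 36) -> median=21
Step 8: insert 44 -> lo=[2, 3, 6, 21] (size 4, max 21) hi=[36, 39, 44, 44] (size 4, min 36) -> median=28.5
Step 9: insert 1 -> lo=[1, 2, 3, 6, 21] (size 5, max 21) hi=[36, 39, 44, 44] (size 4, min 36) -> median=21

Answer: 39 41.5 39 30 21 28.5 21 28.5 21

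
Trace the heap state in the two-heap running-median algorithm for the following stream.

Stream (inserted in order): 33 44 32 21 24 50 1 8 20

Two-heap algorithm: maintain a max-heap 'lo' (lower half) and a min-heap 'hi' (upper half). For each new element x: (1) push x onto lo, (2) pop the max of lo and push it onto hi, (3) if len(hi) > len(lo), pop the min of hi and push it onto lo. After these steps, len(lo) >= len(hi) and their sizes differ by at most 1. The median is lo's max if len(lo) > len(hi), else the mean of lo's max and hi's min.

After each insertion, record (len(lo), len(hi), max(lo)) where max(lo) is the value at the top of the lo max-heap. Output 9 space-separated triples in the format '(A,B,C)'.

Step 1: insert 33 -> lo=[33] hi=[] -> (len(lo)=1, len(hi)=0, max(lo)=33)
Step 2: insert 44 -> lo=[33] hi=[44] -> (len(lo)=1, len(hi)=1, max(lo)=33)
Step 3: insert 32 -> lo=[32, 33] hi=[44] -> (len(lo)=2, len(hi)=1, max(lo)=33)
Step 4: insert 21 -> lo=[21, 32] hi=[33, 44] -> (len(lo)=2, len(hi)=2, max(lo)=32)
Step 5: insert 24 -> lo=[21, 24, 32] hi=[33, 44] -> (len(lo)=3, len(hi)=2, max(lo)=32)
Step 6: insert 50 -> lo=[21, 24, 32] hi=[33, 44, 50] -> (len(lo)=3, len(hi)=3, max(lo)=32)
Step 7: insert 1 -> lo=[1, 21, 24, 32] hi=[33, 44, 50] -> (len(lo)=4, len(hi)=3, max(lo)=32)
Step 8: insert 8 -> lo=[1, 8, 21, 24] hi=[32, 33, 44, 50] -> (len(lo)=4, len(hi)=4, max(lo)=24)
Step 9: insert 20 -> lo=[1, 8, 20, 21, 24] hi=[32, 33, 44, 50] -> (len(lo)=5, len(hi)=4, max(lo)=24)

Answer: (1,0,33) (1,1,33) (2,1,33) (2,2,32) (3,2,32) (3,3,32) (4,3,32) (4,4,24) (5,4,24)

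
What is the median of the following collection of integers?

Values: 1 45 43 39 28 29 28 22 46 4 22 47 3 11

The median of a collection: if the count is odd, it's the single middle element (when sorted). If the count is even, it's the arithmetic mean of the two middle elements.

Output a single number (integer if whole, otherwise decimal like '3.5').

Answer: 28

Derivation:
Step 1: insert 1 -> lo=[1] (size 1, max 1) hi=[] (size 0) -> median=1
Step 2: insert 45 -> lo=[1] (size 1, max 1) hi=[45] (size 1, min 45) -> median=23
Step 3: insert 43 -> lo=[1, 43] (size 2, max 43) hi=[45] (size 1, min 45) -> median=43
Step 4: insert 39 -> lo=[1, 39] (size 2, max 39) hi=[43, 45] (size 2, min 43) -> median=41
Step 5: insert 28 -> lo=[1, 28, 39] (size 3, max 39) hi=[43, 45] (size 2, min 43) -> median=39
Step 6: insert 29 -> lo=[1, 28, 29] (size 3, max 29) hi=[39, 43, 45] (size 3, min 39) -> median=34
Step 7: insert 28 -> lo=[1, 28, 28, 29] (size 4, max 29) hi=[39, 43, 45] (size 3, min 39) -> median=29
Step 8: insert 22 -> lo=[1, 22, 28, 28] (size 4, max 28) hi=[29, 39, 43, 45] (size 4, min 29) -> median=28.5
Step 9: insert 46 -> lo=[1, 22, 28, 28, 29] (size 5, max 29) hi=[39, 43, 45, 46] (size 4, min 39) -> median=29
Step 10: insert 4 -> lo=[1, 4, 22, 28, 28] (size 5, max 28) hi=[29, 39, 43, 45, 46] (size 5, min 29) -> median=28.5
Step 11: insert 22 -> lo=[1, 4, 22, 22, 28, 28] (size 6, max 28) hi=[29, 39, 43, 45, 46] (size 5, min 29) -> median=28
Step 12: insert 47 -> lo=[1, 4, 22, 22, 28, 28] (size 6, max 28) hi=[29, 39, 43, 45, 46, 47] (size 6, min 29) -> median=28.5
Step 13: insert 3 -> lo=[1, 3, 4, 22, 22, 28, 28] (size 7, max 28) hi=[29, 39, 43, 45, 46, 47] (size 6, min 29) -> median=28
Step 14: insert 11 -> lo=[1, 3, 4, 11, 22, 22, 28] (size 7, max 28) hi=[28, 29, 39, 43, 45, 46, 47] (size 7, min 28) -> median=28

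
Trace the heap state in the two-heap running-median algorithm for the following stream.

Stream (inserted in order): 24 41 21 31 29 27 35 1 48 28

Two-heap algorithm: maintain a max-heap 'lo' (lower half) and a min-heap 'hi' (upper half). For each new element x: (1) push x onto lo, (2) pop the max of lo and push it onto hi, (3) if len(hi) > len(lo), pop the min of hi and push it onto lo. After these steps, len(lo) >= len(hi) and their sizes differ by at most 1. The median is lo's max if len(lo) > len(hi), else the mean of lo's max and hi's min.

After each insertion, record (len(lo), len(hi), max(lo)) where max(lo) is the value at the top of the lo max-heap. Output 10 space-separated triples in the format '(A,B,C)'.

Answer: (1,0,24) (1,1,24) (2,1,24) (2,2,24) (3,2,29) (3,3,27) (4,3,29) (4,4,27) (5,4,29) (5,5,28)

Derivation:
Step 1: insert 24 -> lo=[24] hi=[] -> (len(lo)=1, len(hi)=0, max(lo)=24)
Step 2: insert 41 -> lo=[24] hi=[41] -> (len(lo)=1, len(hi)=1, max(lo)=24)
Step 3: insert 21 -> lo=[21, 24] hi=[41] -> (len(lo)=2, len(hi)=1, max(lo)=24)
Step 4: insert 31 -> lo=[21, 24] hi=[31, 41] -> (len(lo)=2, len(hi)=2, max(lo)=24)
Step 5: insert 29 -> lo=[21, 24, 29] hi=[31, 41] -> (len(lo)=3, len(hi)=2, max(lo)=29)
Step 6: insert 27 -> lo=[21, 24, 27] hi=[29, 31, 41] -> (len(lo)=3, len(hi)=3, max(lo)=27)
Step 7: insert 35 -> lo=[21, 24, 27, 29] hi=[31, 35, 41] -> (len(lo)=4, len(hi)=3, max(lo)=29)
Step 8: insert 1 -> lo=[1, 21, 24, 27] hi=[29, 31, 35, 41] -> (len(lo)=4, len(hi)=4, max(lo)=27)
Step 9: insert 48 -> lo=[1, 21, 24, 27, 29] hi=[31, 35, 41, 48] -> (len(lo)=5, len(hi)=4, max(lo)=29)
Step 10: insert 28 -> lo=[1, 21, 24, 27, 28] hi=[29, 31, 35, 41, 48] -> (len(lo)=5, len(hi)=5, max(lo)=28)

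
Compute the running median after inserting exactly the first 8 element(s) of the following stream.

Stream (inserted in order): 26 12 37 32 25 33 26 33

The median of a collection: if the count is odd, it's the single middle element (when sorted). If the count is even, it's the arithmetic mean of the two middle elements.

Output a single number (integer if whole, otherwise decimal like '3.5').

Answer: 29

Derivation:
Step 1: insert 26 -> lo=[26] (size 1, max 26) hi=[] (size 0) -> median=26
Step 2: insert 12 -> lo=[12] (size 1, max 12) hi=[26] (size 1, min 26) -> median=19
Step 3: insert 37 -> lo=[12, 26] (size 2, max 26) hi=[37] (size 1, min 37) -> median=26
Step 4: insert 32 -> lo=[12, 26] (size 2, max 26) hi=[32, 37] (size 2, min 32) -> median=29
Step 5: insert 25 -> lo=[12, 25, 26] (size 3, max 26) hi=[32, 37] (size 2, min 32) -> median=26
Step 6: insert 33 -> lo=[12, 25, 26] (size 3, max 26) hi=[32, 33, 37] (size 3, min 32) -> median=29
Step 7: insert 26 -> lo=[12, 25, 26, 26] (size 4, max 26) hi=[32, 33, 37] (size 3, min 32) -> median=26
Step 8: insert 33 -> lo=[12, 25, 26, 26] (size 4, max 26) hi=[32, 33, 33, 37] (size 4, min 32) -> median=29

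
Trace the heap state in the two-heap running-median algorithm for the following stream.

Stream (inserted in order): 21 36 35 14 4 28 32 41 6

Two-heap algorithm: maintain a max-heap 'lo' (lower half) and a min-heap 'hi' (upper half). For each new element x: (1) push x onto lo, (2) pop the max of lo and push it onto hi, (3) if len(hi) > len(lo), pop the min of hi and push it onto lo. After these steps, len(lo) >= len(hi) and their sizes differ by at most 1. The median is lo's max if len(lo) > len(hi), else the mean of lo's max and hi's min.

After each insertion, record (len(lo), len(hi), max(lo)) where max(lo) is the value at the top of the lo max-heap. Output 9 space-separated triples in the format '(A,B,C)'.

Step 1: insert 21 -> lo=[21] hi=[] -> (len(lo)=1, len(hi)=0, max(lo)=21)
Step 2: insert 36 -> lo=[21] hi=[36] -> (len(lo)=1, len(hi)=1, max(lo)=21)
Step 3: insert 35 -> lo=[21, 35] hi=[36] -> (len(lo)=2, len(hi)=1, max(lo)=35)
Step 4: insert 14 -> lo=[14, 21] hi=[35, 36] -> (len(lo)=2, len(hi)=2, max(lo)=21)
Step 5: insert 4 -> lo=[4, 14, 21] hi=[35, 36] -> (len(lo)=3, len(hi)=2, max(lo)=21)
Step 6: insert 28 -> lo=[4, 14, 21] hi=[28, 35, 36] -> (len(lo)=3, len(hi)=3, max(lo)=21)
Step 7: insert 32 -> lo=[4, 14, 21, 28] hi=[32, 35, 36] -> (len(lo)=4, len(hi)=3, max(lo)=28)
Step 8: insert 41 -> lo=[4, 14, 21, 28] hi=[32, 35, 36, 41] -> (len(lo)=4, len(hi)=4, max(lo)=28)
Step 9: insert 6 -> lo=[4, 6, 14, 21, 28] hi=[32, 35, 36, 41] -> (len(lo)=5, len(hi)=4, max(lo)=28)

Answer: (1,0,21) (1,1,21) (2,1,35) (2,2,21) (3,2,21) (3,3,21) (4,3,28) (4,4,28) (5,4,28)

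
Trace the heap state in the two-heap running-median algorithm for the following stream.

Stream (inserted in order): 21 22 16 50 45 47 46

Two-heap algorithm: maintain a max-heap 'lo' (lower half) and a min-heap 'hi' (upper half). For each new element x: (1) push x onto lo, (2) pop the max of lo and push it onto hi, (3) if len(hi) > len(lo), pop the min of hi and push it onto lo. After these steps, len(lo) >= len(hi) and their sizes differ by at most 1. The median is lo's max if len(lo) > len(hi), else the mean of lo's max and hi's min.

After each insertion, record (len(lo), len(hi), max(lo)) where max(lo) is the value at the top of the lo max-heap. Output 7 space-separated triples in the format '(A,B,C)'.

Step 1: insert 21 -> lo=[21] hi=[] -> (len(lo)=1, len(hi)=0, max(lo)=21)
Step 2: insert 22 -> lo=[21] hi=[22] -> (len(lo)=1, len(hi)=1, max(lo)=21)
Step 3: insert 16 -> lo=[16, 21] hi=[22] -> (len(lo)=2, len(hi)=1, max(lo)=21)
Step 4: insert 50 -> lo=[16, 21] hi=[22, 50] -> (len(lo)=2, len(hi)=2, max(lo)=21)
Step 5: insert 45 -> lo=[16, 21, 22] hi=[45, 50] -> (len(lo)=3, len(hi)=2, max(lo)=22)
Step 6: insert 47 -> lo=[16, 21, 22] hi=[45, 47, 50] -> (len(lo)=3, len(hi)=3, max(lo)=22)
Step 7: insert 46 -> lo=[16, 21, 22, 45] hi=[46, 47, 50] -> (len(lo)=4, len(hi)=3, max(lo)=45)

Answer: (1,0,21) (1,1,21) (2,1,21) (2,2,21) (3,2,22) (3,3,22) (4,3,45)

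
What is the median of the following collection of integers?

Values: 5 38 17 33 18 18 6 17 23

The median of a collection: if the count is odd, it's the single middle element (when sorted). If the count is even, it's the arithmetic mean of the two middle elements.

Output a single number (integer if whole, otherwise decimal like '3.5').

Answer: 18

Derivation:
Step 1: insert 5 -> lo=[5] (size 1, max 5) hi=[] (size 0) -> median=5
Step 2: insert 38 -> lo=[5] (size 1, max 5) hi=[38] (size 1, min 38) -> median=21.5
Step 3: insert 17 -> lo=[5, 17] (size 2, max 17) hi=[38] (size 1, min 38) -> median=17
Step 4: insert 33 -> lo=[5, 17] (size 2, max 17) hi=[33, 38] (size 2, min 33) -> median=25
Step 5: insert 18 -> lo=[5, 17, 18] (size 3, max 18) hi=[33, 38] (size 2, min 33) -> median=18
Step 6: insert 18 -> lo=[5, 17, 18] (size 3, max 18) hi=[18, 33, 38] (size 3, min 18) -> median=18
Step 7: insert 6 -> lo=[5, 6, 17, 18] (size 4, max 18) hi=[18, 33, 38] (size 3, min 18) -> median=18
Step 8: insert 17 -> lo=[5, 6, 17, 17] (size 4, max 17) hi=[18, 18, 33, 38] (size 4, min 18) -> median=17.5
Step 9: insert 23 -> lo=[5, 6, 17, 17, 18] (size 5, max 18) hi=[18, 23, 33, 38] (size 4, min 18) -> median=18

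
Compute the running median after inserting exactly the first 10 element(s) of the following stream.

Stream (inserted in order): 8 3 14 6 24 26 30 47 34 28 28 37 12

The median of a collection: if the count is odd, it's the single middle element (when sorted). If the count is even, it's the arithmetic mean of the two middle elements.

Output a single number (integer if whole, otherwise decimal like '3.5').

Answer: 25

Derivation:
Step 1: insert 8 -> lo=[8] (size 1, max 8) hi=[] (size 0) -> median=8
Step 2: insert 3 -> lo=[3] (size 1, max 3) hi=[8] (size 1, min 8) -> median=5.5
Step 3: insert 14 -> lo=[3, 8] (size 2, max 8) hi=[14] (size 1, min 14) -> median=8
Step 4: insert 6 -> lo=[3, 6] (size 2, max 6) hi=[8, 14] (size 2, min 8) -> median=7
Step 5: insert 24 -> lo=[3, 6, 8] (size 3, max 8) hi=[14, 24] (size 2, min 14) -> median=8
Step 6: insert 26 -> lo=[3, 6, 8] (size 3, max 8) hi=[14, 24, 26] (size 3, min 14) -> median=11
Step 7: insert 30 -> lo=[3, 6, 8, 14] (size 4, max 14) hi=[24, 26, 30] (size 3, min 24) -> median=14
Step 8: insert 47 -> lo=[3, 6, 8, 14] (size 4, max 14) hi=[24, 26, 30, 47] (size 4, min 24) -> median=19
Step 9: insert 34 -> lo=[3, 6, 8, 14, 24] (size 5, max 24) hi=[26, 30, 34, 47] (size 4, min 26) -> median=24
Step 10: insert 28 -> lo=[3, 6, 8, 14, 24] (size 5, max 24) hi=[26, 28, 30, 34, 47] (size 5, min 26) -> median=25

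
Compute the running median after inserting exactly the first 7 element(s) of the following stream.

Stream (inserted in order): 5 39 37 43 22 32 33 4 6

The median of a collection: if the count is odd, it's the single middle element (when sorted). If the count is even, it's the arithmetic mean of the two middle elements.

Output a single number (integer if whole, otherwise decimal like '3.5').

Answer: 33

Derivation:
Step 1: insert 5 -> lo=[5] (size 1, max 5) hi=[] (size 0) -> median=5
Step 2: insert 39 -> lo=[5] (size 1, max 5) hi=[39] (size 1, min 39) -> median=22
Step 3: insert 37 -> lo=[5, 37] (size 2, max 37) hi=[39] (size 1, min 39) -> median=37
Step 4: insert 43 -> lo=[5, 37] (size 2, max 37) hi=[39, 43] (size 2, min 39) -> median=38
Step 5: insert 22 -> lo=[5, 22, 37] (size 3, max 37) hi=[39, 43] (size 2, min 39) -> median=37
Step 6: insert 32 -> lo=[5, 22, 32] (size 3, max 32) hi=[37, 39, 43] (size 3, min 37) -> median=34.5
Step 7: insert 33 -> lo=[5, 22, 32, 33] (size 4, max 33) hi=[37, 39, 43] (size 3, min 37) -> median=33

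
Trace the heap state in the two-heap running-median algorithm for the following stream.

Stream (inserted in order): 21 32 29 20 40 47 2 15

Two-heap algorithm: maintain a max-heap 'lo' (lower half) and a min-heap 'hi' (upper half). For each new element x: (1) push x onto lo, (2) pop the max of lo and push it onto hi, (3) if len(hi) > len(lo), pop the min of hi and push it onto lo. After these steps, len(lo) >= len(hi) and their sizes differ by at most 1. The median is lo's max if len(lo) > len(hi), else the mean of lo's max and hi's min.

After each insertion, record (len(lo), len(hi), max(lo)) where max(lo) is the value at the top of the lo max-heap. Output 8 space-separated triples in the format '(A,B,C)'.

Answer: (1,0,21) (1,1,21) (2,1,29) (2,2,21) (3,2,29) (3,3,29) (4,3,29) (4,4,21)

Derivation:
Step 1: insert 21 -> lo=[21] hi=[] -> (len(lo)=1, len(hi)=0, max(lo)=21)
Step 2: insert 32 -> lo=[21] hi=[32] -> (len(lo)=1, len(hi)=1, max(lo)=21)
Step 3: insert 29 -> lo=[21, 29] hi=[32] -> (len(lo)=2, len(hi)=1, max(lo)=29)
Step 4: insert 20 -> lo=[20, 21] hi=[29, 32] -> (len(lo)=2, len(hi)=2, max(lo)=21)
Step 5: insert 40 -> lo=[20, 21, 29] hi=[32, 40] -> (len(lo)=3, len(hi)=2, max(lo)=29)
Step 6: insert 47 -> lo=[20, 21, 29] hi=[32, 40, 47] -> (len(lo)=3, len(hi)=3, max(lo)=29)
Step 7: insert 2 -> lo=[2, 20, 21, 29] hi=[32, 40, 47] -> (len(lo)=4, len(hi)=3, max(lo)=29)
Step 8: insert 15 -> lo=[2, 15, 20, 21] hi=[29, 32, 40, 47] -> (len(lo)=4, len(hi)=4, max(lo)=21)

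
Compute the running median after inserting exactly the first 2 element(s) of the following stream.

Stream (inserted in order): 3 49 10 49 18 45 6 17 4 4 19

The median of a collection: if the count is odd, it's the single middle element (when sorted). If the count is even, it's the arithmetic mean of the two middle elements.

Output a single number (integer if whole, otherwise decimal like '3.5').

Answer: 26

Derivation:
Step 1: insert 3 -> lo=[3] (size 1, max 3) hi=[] (size 0) -> median=3
Step 2: insert 49 -> lo=[3] (size 1, max 3) hi=[49] (size 1, min 49) -> median=26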